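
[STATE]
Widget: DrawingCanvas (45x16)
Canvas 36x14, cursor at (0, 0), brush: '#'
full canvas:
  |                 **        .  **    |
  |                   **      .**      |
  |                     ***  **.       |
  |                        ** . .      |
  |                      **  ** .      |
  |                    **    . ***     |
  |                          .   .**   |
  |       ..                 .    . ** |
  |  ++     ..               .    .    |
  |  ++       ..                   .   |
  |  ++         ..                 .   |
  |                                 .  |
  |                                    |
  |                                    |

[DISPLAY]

+                **        .  **             
                   **      .**               
                     ***  **.                
                        ** . .               
                      **  ** .               
                    **    . ***              
                          .   .**            
       ..                 .    . **          
  ++     ..               .    .             
  ++       ..                   .            
  ++         ..                 .            
                                 .           
                                             
                                             
                                             
                                             


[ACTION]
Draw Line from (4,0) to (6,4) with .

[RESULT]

+                **        .  **             
                   **      .**               
                     ***  **.                
                        ** . .               
..                    **  ** .               
  ..                **    . ***              
    .                     .   .**            
       ..                 .    . **          
  ++     ..               .    .             
  ++       ..                   .            
  ++         ..                 .            
                                 .           
                                             
                                             
                                             
                                             


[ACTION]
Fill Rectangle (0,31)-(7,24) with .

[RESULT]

+                **     ........             
                   **   ........             
                     ***........             
                        ........             
..                    **........             
  ..                **  ........             
    .                   ........*            
       ..               ........ **          
  ++     ..               .    .             
  ++       ..                   .            
  ++         ..                 .            
                                 .           
                                             
                                             
                                             
                                             


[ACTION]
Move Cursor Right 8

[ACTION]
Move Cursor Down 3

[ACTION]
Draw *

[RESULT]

                 **     ........             
                   **   ........             
                     ***........             
        *               ........             
..                    **........             
  ..                **  ........             
    .                   ........*            
       ..               ........ **          
  ++     ..               .    .             
  ++       ..                   .            
  ++         ..                 .            
                                 .           
                                             
                                             
                                             
                                             


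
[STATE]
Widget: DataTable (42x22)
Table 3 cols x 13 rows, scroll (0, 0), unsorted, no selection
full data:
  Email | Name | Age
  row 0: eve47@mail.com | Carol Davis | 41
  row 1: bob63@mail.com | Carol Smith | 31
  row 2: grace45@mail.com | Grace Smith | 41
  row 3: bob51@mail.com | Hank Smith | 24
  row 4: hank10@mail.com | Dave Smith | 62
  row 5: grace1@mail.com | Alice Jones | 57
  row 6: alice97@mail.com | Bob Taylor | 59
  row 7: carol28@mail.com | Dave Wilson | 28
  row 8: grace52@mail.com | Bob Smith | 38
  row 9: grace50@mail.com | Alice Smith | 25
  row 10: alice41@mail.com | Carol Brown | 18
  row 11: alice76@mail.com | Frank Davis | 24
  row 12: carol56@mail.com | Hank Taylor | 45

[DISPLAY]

Email           │Name       │Age          
────────────────┼───────────┼───          
eve47@mail.com  │Carol Davis│41           
bob63@mail.com  │Carol Smith│31           
grace45@mail.com│Grace Smith│41           
bob51@mail.com  │Hank Smith │24           
hank10@mail.com │Dave Smith │62           
grace1@mail.com │Alice Jones│57           
alice97@mail.com│Bob Taylor │59           
carol28@mail.com│Dave Wilson│28           
grace52@mail.com│Bob Smith  │38           
grace50@mail.com│Alice Smith│25           
alice41@mail.com│Carol Brown│18           
alice76@mail.com│Frank Davis│24           
carol56@mail.com│Hank Taylor│45           
                                          
                                          
                                          
                                          
                                          
                                          
                                          


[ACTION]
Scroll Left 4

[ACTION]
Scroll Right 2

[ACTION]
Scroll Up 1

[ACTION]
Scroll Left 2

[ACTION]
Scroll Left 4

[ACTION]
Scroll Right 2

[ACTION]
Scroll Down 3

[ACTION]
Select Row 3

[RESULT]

Email           │Name       │Age          
────────────────┼───────────┼───          
eve47@mail.com  │Carol Davis│41           
bob63@mail.com  │Carol Smith│31           
grace45@mail.com│Grace Smith│41           
>ob51@mail.com  │Hank Smith │24           
hank10@mail.com │Dave Smith │62           
grace1@mail.com │Alice Jones│57           
alice97@mail.com│Bob Taylor │59           
carol28@mail.com│Dave Wilson│28           
grace52@mail.com│Bob Smith  │38           
grace50@mail.com│Alice Smith│25           
alice41@mail.com│Carol Brown│18           
alice76@mail.com│Frank Davis│24           
carol56@mail.com│Hank Taylor│45           
                                          
                                          
                                          
                                          
                                          
                                          
                                          


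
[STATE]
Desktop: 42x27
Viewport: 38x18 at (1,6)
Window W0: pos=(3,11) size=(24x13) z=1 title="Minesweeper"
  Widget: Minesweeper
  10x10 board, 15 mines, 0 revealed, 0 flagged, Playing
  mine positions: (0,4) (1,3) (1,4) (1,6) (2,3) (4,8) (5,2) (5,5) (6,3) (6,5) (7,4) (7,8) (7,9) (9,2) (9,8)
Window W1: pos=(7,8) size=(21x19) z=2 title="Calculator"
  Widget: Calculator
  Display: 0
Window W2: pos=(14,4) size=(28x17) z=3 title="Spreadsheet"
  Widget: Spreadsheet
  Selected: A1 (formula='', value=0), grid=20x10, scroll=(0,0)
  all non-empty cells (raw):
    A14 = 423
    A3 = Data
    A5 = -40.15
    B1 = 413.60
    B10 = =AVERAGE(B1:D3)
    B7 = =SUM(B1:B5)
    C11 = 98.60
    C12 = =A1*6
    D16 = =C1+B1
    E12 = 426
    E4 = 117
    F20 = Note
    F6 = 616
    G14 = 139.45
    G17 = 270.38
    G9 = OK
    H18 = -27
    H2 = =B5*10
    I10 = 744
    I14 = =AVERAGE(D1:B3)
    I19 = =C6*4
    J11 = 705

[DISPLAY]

             ┠────────────────────────
             ┃A1:                     
      ┏━━━━━━┃       A       B       C
      ┃ Calcu┃------------------------
      ┠──────┃  1      [0]  413.60    
  ┏━━━┃      ┃  2        0       0    
  ┃ Mi┃┌───┬─┃  3 Data           0    
  ┠───┃│ 7 │ ┃  4        0       0    
  ┃■■■┃├───┼─┃  5   -40.15       0    
  ┃■■■┃│ 4 │ ┃  6        0       0    
  ┃■■■┃├───┼─┃  7        0  413.60    
  ┃■■■┃│ 1 │ ┃  8        0       0    
  ┃■■■┃├───┼─┃  9        0       0    
  ┃■■■┃│ 0 │ ┃ 10        0   45.96    
  ┃■■■┃├───┼─┗━━━━━━━━━━━━━━━━━━━━━━━━
  ┃■■■┃│ C │ MC│ MR│ M+│  ┃           
  ┃■■■┃└───┴───┴───┴───┘  ┃           
  ┗━━━┃                   ┃           


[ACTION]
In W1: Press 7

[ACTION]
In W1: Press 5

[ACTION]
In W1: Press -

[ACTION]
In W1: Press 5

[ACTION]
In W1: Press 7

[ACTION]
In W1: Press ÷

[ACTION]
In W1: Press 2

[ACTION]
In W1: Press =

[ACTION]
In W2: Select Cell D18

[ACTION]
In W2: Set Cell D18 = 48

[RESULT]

             ┠────────────────────────
             ┃D18: 48                 
      ┏━━━━━━┃       A       B       C
      ┃ Calcu┃------------------------
      ┠──────┃  1        0  413.60    
  ┏━━━┃      ┃  2        0       0    
  ┃ Mi┃┌───┬─┃  3 Data           0    
  ┠───┃│ 7 │ ┃  4        0       0    
  ┃■■■┃├───┼─┃  5   -40.15       0    
  ┃■■■┃│ 4 │ ┃  6        0       0    
  ┃■■■┃├───┼─┃  7        0  413.60    
  ┃■■■┃│ 1 │ ┃  8        0       0    
  ┃■■■┃├───┼─┃  9        0       0    
  ┃■■■┃│ 0 │ ┃ 10        0   45.96    
  ┃■■■┃├───┼─┗━━━━━━━━━━━━━━━━━━━━━━━━
  ┃■■■┃│ C │ MC│ MR│ M+│  ┃           
  ┃■■■┃└───┴───┴───┴───┘  ┃           
  ┗━━━┃                   ┃           


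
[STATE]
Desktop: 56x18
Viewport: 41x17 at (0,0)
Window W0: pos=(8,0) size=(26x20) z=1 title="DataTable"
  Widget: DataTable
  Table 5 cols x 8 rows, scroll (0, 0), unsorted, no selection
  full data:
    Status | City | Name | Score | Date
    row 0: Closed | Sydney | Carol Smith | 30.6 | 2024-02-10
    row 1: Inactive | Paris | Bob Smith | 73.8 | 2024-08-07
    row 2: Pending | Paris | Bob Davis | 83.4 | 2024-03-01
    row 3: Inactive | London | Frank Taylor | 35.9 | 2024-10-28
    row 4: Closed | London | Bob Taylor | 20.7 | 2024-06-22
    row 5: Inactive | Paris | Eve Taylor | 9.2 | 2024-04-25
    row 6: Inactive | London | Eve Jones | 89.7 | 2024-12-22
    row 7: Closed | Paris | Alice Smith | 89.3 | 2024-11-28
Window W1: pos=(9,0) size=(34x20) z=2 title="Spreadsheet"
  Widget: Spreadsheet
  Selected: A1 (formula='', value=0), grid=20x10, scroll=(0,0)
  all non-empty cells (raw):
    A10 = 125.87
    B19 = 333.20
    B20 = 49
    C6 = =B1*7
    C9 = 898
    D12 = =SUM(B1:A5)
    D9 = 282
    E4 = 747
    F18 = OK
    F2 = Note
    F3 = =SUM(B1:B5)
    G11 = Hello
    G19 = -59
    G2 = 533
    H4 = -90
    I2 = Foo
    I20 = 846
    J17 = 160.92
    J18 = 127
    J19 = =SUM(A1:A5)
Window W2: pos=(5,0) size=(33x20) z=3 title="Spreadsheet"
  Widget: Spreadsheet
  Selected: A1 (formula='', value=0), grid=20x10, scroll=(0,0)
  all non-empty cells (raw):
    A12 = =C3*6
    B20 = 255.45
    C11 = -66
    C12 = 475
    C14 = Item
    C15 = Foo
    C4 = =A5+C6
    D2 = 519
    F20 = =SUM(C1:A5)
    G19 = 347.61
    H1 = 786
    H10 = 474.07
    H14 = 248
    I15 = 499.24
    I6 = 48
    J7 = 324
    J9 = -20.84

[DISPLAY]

     ┏━━━━━━━━━━━━━━━━━━━━━━━━━━━━━━━┓━━━
     ┃ Spreadsheet                   ┃   
     ┠───────────────────────────────┨───
     ┃A1:                            ┃   
     ┃       A       B       C       ┃   
     ┃-------------------------------┃---
     ┃  1      [0]       0       0   ┃   
     ┃  2        0       0       0   ┃   
     ┃  3        0       0       0   ┃   
     ┃  4        0       0       0   ┃   
     ┃  5        0       0       0   ┃   
     ┃  6        0       0       0   ┃   
     ┃  7        0       0       0   ┃   
     ┃  8        0       0       0   ┃   
     ┃  9        0       0       0   ┃   
     ┃ 10        0       0       0   ┃   
     ┃ 11        0       0     -66   ┃   


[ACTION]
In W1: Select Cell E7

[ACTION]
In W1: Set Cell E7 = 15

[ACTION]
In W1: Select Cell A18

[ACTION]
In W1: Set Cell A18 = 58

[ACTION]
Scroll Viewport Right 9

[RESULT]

━━━━━━━━━━━━━━━━━━━━━━━━━━━━┓━━━━┓       
readsheet                   ┃    ┃       
────────────────────────────┨────┨       
                            ┃    ┃       
    A       B       C       ┃   D┃       
----------------------------┃----┃       
      [0]       0       0   ┃    ┃       
        0       0       0   ┃    ┃       
        0       0       0   ┃    ┃       
        0       0       0   ┃    ┃       
        0       0       0   ┃    ┃       
        0       0       0   ┃    ┃       
        0       0       0   ┃    ┃       
        0       0       0   ┃    ┃       
        0       0       0   ┃    ┃       
        0       0       0   ┃    ┃       
        0       0     -66   ┃    ┃       


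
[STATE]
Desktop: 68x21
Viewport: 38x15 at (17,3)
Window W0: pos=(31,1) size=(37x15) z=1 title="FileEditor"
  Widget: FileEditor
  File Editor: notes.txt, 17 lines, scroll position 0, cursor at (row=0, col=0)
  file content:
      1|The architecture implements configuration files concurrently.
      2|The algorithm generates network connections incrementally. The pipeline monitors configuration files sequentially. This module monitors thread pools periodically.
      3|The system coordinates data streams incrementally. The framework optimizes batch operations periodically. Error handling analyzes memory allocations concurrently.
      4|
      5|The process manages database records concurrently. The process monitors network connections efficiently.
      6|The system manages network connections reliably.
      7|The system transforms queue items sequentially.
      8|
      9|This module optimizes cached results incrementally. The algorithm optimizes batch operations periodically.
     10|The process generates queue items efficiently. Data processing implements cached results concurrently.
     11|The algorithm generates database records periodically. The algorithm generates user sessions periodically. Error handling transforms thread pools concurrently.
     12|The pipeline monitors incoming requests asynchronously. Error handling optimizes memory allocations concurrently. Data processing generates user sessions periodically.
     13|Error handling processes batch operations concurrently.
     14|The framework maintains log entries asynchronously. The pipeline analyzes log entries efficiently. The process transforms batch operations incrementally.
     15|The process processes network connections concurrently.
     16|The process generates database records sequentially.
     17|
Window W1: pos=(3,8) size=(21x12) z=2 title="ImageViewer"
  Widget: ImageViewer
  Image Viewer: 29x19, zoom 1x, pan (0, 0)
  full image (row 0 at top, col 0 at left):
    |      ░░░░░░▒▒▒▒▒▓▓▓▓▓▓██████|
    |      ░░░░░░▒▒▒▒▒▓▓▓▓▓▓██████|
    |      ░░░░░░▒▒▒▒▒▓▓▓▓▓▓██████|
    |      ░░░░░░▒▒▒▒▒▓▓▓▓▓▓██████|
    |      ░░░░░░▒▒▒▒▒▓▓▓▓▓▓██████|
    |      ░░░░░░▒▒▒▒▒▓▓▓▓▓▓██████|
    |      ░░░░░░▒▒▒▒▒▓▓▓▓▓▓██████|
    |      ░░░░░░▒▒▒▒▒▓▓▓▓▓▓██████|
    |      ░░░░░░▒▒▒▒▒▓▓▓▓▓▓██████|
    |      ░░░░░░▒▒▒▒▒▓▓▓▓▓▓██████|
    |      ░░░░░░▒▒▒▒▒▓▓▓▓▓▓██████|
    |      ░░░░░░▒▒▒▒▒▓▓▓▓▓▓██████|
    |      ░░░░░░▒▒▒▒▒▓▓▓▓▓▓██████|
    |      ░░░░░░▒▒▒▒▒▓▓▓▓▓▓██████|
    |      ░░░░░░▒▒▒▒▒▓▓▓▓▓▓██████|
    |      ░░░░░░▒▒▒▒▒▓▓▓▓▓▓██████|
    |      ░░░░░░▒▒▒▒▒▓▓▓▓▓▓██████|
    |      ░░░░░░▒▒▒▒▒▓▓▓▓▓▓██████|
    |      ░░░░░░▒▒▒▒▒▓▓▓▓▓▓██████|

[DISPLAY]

              ┠───────────────────────
              ┃█he architecture implem
              ┃The algorithm generates
              ┃The system coordinates 
              ┃                       
━━━━━━┓       ┃The process manages dat
      ┃       ┃The system manages netw
──────┨       ┃The system transforms q
▒▒▒▒▓▓┃       ┃                       
▒▒▒▒▓▓┃       ┃This module optimizes c
▒▒▒▒▓▓┃       ┃The process generates q
▒▒▒▒▓▓┃       ┃The algorithm generates
▒▒▒▒▓▓┃       ┗━━━━━━━━━━━━━━━━━━━━━━━
▒▒▒▒▓▓┃                               
▒▒▒▒▓▓┃                               


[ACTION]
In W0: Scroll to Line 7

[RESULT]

              ┠───────────────────────
              ┃The system transforms q
              ┃                       
              ┃This module optimizes c
              ┃The process generates q
━━━━━━┓       ┃The algorithm generates
      ┃       ┃The pipeline monitors i
──────┨       ┃Error handling processe
▒▒▒▒▓▓┃       ┃The framework maintains
▒▒▒▒▓▓┃       ┃The process processes n
▒▒▒▒▓▓┃       ┃The process generates d
▒▒▒▒▓▓┃       ┃                       
▒▒▒▒▓▓┃       ┗━━━━━━━━━━━━━━━━━━━━━━━
▒▒▒▒▓▓┃                               
▒▒▒▒▓▓┃                               


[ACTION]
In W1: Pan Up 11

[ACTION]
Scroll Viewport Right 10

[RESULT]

    ┠─────────────────────────────────
    ┃The system transforms queue items
    ┃                                 
    ┃This module optimizes cached resu
    ┃The process generates queue items
    ┃The algorithm generates database 
    ┃The pipeline monitors incoming re
    ┃Error handling processes batch op
    ┃The framework maintains log entri
    ┃The process processes network con
    ┃The process generates database re
    ┃                                 
    ┗━━━━━━━━━━━━━━━━━━━━━━━━━━━━━━━━━
                                      
                                      


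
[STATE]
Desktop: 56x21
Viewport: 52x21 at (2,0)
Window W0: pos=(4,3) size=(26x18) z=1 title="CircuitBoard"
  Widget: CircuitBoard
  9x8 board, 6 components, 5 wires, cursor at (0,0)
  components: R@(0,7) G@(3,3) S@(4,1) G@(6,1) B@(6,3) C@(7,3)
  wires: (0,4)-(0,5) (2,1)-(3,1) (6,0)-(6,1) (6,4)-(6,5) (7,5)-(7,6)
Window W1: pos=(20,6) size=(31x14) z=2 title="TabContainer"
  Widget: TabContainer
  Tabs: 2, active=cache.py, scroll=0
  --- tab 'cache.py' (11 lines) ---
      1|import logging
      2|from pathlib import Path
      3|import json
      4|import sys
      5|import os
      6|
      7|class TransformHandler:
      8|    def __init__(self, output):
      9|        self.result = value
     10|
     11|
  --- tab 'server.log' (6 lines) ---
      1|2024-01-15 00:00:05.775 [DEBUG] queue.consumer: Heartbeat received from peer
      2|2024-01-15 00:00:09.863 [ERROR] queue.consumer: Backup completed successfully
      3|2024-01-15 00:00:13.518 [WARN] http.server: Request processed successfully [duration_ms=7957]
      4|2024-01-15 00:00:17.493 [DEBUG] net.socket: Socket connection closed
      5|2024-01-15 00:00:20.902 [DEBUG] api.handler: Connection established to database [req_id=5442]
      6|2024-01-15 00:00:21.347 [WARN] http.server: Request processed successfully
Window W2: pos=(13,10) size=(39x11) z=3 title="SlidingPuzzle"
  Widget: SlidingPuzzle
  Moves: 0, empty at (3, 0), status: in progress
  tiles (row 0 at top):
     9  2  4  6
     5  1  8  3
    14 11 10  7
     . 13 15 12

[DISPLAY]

                                                    
                                                    
                                                    
  ┏━━━━━━━━━━━━━━━━━━━━━━━━┓                        
  ┃ CircuitBoard           ┃                        
  ┠────────────────────────┨                        
  ┃   0 1 2 3 4 5 ┏━━━━━━━━━━━━━━━━━━━━━━━━━━━━━┓   
  ┃0  [.]         ┃ TabContainer                ┃   
  ┃               ┠─────────────────────────────┨   
  ┃1              ┃[cache.py]│ server.log       ┃   
  ┃        ┏━━━━━━━━━━━━━━━━━━━━━━━━━━━━━━━━━━━━━┓  
  ┃2       ┃ SlidingPuzzle                       ┃  
  ┃        ┠─────────────────────────────────────┨  
  ┃3       ┃┌────┬────┬────┬────┐                ┃  
  ┃        ┃│  9 │  2 │  4 │  6 │                ┃  
  ┃4       ┃├────┼────┼────┼────┤                ┃  
  ┃        ┃│  5 │  1 │  8 │  3 │                ┃  
  ┃5       ┃├────┼────┼────┼────┤                ┃  
  ┃        ┃│ 14 │ 11 │ 10 │  7 │                ┃  
  ┃6   · ─ ┃├────┼────┼────┼────┤                ┃  
  ┗━━━━━━━━┗━━━━━━━━━━━━━━━━━━━━━━━━━━━━━━━━━━━━━┛  


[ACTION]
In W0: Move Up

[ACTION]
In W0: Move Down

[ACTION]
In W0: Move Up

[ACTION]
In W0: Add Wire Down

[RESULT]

                                                    
                                                    
                                                    
  ┏━━━━━━━━━━━━━━━━━━━━━━━━┓                        
  ┃ CircuitBoard           ┃                        
  ┠────────────────────────┨                        
  ┃   0 1 2 3 4 5 ┏━━━━━━━━━━━━━━━━━━━━━━━━━━━━━┓   
  ┃0  [.]         ┃ TabContainer                ┃   
  ┃    │          ┠─────────────────────────────┨   
  ┃1   ·          ┃[cache.py]│ server.log       ┃   
  ┃        ┏━━━━━━━━━━━━━━━━━━━━━━━━━━━━━━━━━━━━━┓  
  ┃2       ┃ SlidingPuzzle                       ┃  
  ┃        ┠─────────────────────────────────────┨  
  ┃3       ┃┌────┬────┬────┬────┐                ┃  
  ┃        ┃│  9 │  2 │  4 │  6 │                ┃  
  ┃4       ┃├────┼────┼────┼────┤                ┃  
  ┃        ┃│  5 │  1 │  8 │  3 │                ┃  
  ┃5       ┃├────┼────┼────┼────┤                ┃  
  ┃        ┃│ 14 │ 11 │ 10 │  7 │                ┃  
  ┃6   · ─ ┃├────┼────┼────┼────┤                ┃  
  ┗━━━━━━━━┗━━━━━━━━━━━━━━━━━━━━━━━━━━━━━━━━━━━━━┛  


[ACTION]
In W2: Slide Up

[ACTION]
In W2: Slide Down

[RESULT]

                                                    
                                                    
                                                    
  ┏━━━━━━━━━━━━━━━━━━━━━━━━┓                        
  ┃ CircuitBoard           ┃                        
  ┠────────────────────────┨                        
  ┃   0 1 2 3 4 5 ┏━━━━━━━━━━━━━━━━━━━━━━━━━━━━━┓   
  ┃0  [.]         ┃ TabContainer                ┃   
  ┃    │          ┠─────────────────────────────┨   
  ┃1   ·          ┃[cache.py]│ server.log       ┃   
  ┃        ┏━━━━━━━━━━━━━━━━━━━━━━━━━━━━━━━━━━━━━┓  
  ┃2       ┃ SlidingPuzzle                       ┃  
  ┃        ┠─────────────────────────────────────┨  
  ┃3       ┃┌────┬────┬────┬────┐                ┃  
  ┃        ┃│  9 │  2 │  4 │  6 │                ┃  
  ┃4       ┃├────┼────┼────┼────┤                ┃  
  ┃        ┃│  5 │  1 │  8 │  3 │                ┃  
  ┃5       ┃├────┼────┼────┼────┤                ┃  
  ┃        ┃│    │ 11 │ 10 │  7 │                ┃  
  ┃6   · ─ ┃├────┼────┼────┼────┤                ┃  
  ┗━━━━━━━━┗━━━━━━━━━━━━━━━━━━━━━━━━━━━━━━━━━━━━━┛  


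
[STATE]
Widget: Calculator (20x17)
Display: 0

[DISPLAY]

                   0
┌───┬───┬───┬───┐   
│ 7 │ 8 │ 9 │ ÷ │   
├───┼───┼───┼───┤   
│ 4 │ 5 │ 6 │ × │   
├───┼───┼───┼───┤   
│ 1 │ 2 │ 3 │ - │   
├───┼───┼───┼───┤   
│ 0 │ . │ = │ + │   
├───┼───┼───┼───┤   
│ C │ MC│ MR│ M+│   
└───┴───┴───┴───┘   
                    
                    
                    
                    
                    


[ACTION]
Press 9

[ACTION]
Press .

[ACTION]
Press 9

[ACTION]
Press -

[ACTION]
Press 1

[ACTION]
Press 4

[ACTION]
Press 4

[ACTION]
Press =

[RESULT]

              -134.1
┌───┬───┬───┬───┐   
│ 7 │ 8 │ 9 │ ÷ │   
├───┼───┼───┼───┤   
│ 4 │ 5 │ 6 │ × │   
├───┼───┼───┼───┤   
│ 1 │ 2 │ 3 │ - │   
├───┼───┼───┼───┤   
│ 0 │ . │ = │ + │   
├───┼───┼───┼───┤   
│ C │ MC│ MR│ M+│   
└───┴───┴───┴───┘   
                    
                    
                    
                    
                    


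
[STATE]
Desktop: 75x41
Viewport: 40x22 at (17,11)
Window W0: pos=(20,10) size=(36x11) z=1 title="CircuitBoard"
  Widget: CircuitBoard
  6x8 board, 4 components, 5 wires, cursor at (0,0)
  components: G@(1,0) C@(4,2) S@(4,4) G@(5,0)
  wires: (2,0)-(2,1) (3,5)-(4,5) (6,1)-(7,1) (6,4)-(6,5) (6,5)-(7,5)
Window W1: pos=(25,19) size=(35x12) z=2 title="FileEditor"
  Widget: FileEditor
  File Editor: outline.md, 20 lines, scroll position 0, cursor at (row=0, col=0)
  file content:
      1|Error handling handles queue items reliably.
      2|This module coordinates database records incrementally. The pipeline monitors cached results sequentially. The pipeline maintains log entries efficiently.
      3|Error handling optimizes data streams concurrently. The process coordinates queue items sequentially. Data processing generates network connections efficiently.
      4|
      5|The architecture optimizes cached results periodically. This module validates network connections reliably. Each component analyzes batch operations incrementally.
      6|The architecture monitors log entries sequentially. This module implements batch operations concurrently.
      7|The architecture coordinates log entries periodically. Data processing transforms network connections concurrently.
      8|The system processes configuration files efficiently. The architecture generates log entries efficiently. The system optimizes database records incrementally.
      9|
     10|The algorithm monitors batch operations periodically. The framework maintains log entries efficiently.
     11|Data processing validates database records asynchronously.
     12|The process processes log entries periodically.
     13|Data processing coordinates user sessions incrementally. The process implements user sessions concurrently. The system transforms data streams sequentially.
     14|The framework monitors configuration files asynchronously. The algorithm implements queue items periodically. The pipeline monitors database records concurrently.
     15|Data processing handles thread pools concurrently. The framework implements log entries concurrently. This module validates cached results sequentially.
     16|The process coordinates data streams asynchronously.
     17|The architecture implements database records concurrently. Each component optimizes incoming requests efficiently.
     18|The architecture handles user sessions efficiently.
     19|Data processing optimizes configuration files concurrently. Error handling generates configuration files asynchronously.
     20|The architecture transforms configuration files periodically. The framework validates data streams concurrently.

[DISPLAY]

   ┃ CircuitBoard                     ┃ 
   ┠──────────────────────────────────┨ 
   ┃   0 1 2 3 4 5                    ┃ 
   ┃0  [.]                            ┃ 
   ┃                                  ┃ 
   ┃1   G                             ┃ 
   ┃                                  ┃ 
   ┃2   · ─ ·                         ┃ 
   ┃    ┏━━━━━━━━━━━━━━━━━━━━━━━━━━━━━━━
   ┗━━━━┃ FileEditor                    
        ┠───────────────────────────────
        ┃█rror handling handles queue it
        ┃This module coordinates databas
        ┃Error handling optimizes data s
        ┃                               
        ┃The architecture optimizes cach
        ┃The architecture monitors log e
        ┃The architecture coordinates lo
        ┃The system processes configurat
        ┗━━━━━━━━━━━━━━━━━━━━━━━━━━━━━━━
                                        
                                        


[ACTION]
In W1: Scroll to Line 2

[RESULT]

   ┃ CircuitBoard                     ┃ 
   ┠──────────────────────────────────┨ 
   ┃   0 1 2 3 4 5                    ┃ 
   ┃0  [.]                            ┃ 
   ┃                                  ┃ 
   ┃1   G                             ┃ 
   ┃                                  ┃ 
   ┃2   · ─ ·                         ┃ 
   ┃    ┏━━━━━━━━━━━━━━━━━━━━━━━━━━━━━━━
   ┗━━━━┃ FileEditor                    
        ┠───────────────────────────────
        ┃This module coordinates databas
        ┃Error handling optimizes data s
        ┃                               
        ┃The architecture optimizes cach
        ┃The architecture monitors log e
        ┃The architecture coordinates lo
        ┃The system processes configurat
        ┃                               
        ┗━━━━━━━━━━━━━━━━━━━━━━━━━━━━━━━
                                        
                                        


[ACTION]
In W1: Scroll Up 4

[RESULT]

   ┃ CircuitBoard                     ┃ 
   ┠──────────────────────────────────┨ 
   ┃   0 1 2 3 4 5                    ┃ 
   ┃0  [.]                            ┃ 
   ┃                                  ┃ 
   ┃1   G                             ┃ 
   ┃                                  ┃ 
   ┃2   · ─ ·                         ┃ 
   ┃    ┏━━━━━━━━━━━━━━━━━━━━━━━━━━━━━━━
   ┗━━━━┃ FileEditor                    
        ┠───────────────────────────────
        ┃█rror handling handles queue it
        ┃This module coordinates databas
        ┃Error handling optimizes data s
        ┃                               
        ┃The architecture optimizes cach
        ┃The architecture monitors log e
        ┃The architecture coordinates lo
        ┃The system processes configurat
        ┗━━━━━━━━━━━━━━━━━━━━━━━━━━━━━━━
                                        
                                        


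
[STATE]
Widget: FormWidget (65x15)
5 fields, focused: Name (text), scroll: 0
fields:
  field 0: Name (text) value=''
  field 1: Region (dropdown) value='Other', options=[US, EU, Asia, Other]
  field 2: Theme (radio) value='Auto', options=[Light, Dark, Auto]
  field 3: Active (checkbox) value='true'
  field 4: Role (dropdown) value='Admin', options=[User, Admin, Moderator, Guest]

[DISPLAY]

> Name:       [                                                 ]
  Region:     [Other                                           ▼]
  Theme:      ( ) Light  ( ) Dark  (●) Auto                      
  Active:     [x]                                                
  Role:       [Admin                                           ▼]
                                                                 
                                                                 
                                                                 
                                                                 
                                                                 
                                                                 
                                                                 
                                                                 
                                                                 
                                                                 


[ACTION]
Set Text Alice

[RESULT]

> Name:       [Alice                                            ]
  Region:     [Other                                           ▼]
  Theme:      ( ) Light  ( ) Dark  (●) Auto                      
  Active:     [x]                                                
  Role:       [Admin                                           ▼]
                                                                 
                                                                 
                                                                 
                                                                 
                                                                 
                                                                 
                                                                 
                                                                 
                                                                 
                                                                 


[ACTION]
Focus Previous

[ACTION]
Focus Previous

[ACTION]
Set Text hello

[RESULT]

  Name:       [Alice                                            ]
  Region:     [Other                                           ▼]
  Theme:      ( ) Light  ( ) Dark  (●) Auto                      
> Active:     [x]                                                
  Role:       [Admin                                           ▼]
                                                                 
                                                                 
                                                                 
                                                                 
                                                                 
                                                                 
                                                                 
                                                                 
                                                                 
                                                                 


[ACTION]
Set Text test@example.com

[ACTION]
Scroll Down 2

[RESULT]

  Theme:      ( ) Light  ( ) Dark  (●) Auto                      
> Active:     [x]                                                
  Role:       [Admin                                           ▼]
                                                                 
                                                                 
                                                                 
                                                                 
                                                                 
                                                                 
                                                                 
                                                                 
                                                                 
                                                                 
                                                                 
                                                                 


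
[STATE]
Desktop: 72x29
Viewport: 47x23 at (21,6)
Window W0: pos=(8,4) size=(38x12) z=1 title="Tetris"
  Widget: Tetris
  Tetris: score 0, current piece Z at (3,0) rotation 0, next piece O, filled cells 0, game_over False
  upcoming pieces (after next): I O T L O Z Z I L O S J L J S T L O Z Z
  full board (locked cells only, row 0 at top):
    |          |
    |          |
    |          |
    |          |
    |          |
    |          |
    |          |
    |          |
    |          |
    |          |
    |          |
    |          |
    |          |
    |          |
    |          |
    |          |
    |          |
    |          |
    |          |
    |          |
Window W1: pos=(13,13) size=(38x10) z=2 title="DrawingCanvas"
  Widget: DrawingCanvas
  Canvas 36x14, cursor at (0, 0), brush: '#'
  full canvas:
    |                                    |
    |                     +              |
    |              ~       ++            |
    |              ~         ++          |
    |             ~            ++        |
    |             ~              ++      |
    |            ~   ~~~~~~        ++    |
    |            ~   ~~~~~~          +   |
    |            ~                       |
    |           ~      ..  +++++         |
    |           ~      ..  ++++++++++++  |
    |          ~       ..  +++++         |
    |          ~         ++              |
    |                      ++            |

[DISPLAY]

────────────────────────┨                      
ext:                    ┃                      
▓                       ┃                      
▓                       ┃                      
                        ┃                      
                        ┃                      
                        ┃                      
━━━━━━━━━━━━━━━━━━━━━━━━━━━━━┓                 
gCanvas                      ┃                 
─────────────────────────────┨                 
                             ┃                 
              +              ┃                 
       ~       ++            ┃                 
       ~         ++          ┃                 
      ~            ++        ┃                 
      ~              ++      ┃                 
━━━━━━━━━━━━━━━━━━━━━━━━━━━━━┛                 
                                               
                                               
                                               
                                               
                                               
                                               


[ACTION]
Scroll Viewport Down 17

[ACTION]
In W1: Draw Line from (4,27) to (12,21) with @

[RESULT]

────────────────────────┨                      
ext:                    ┃                      
▓                       ┃                      
▓                       ┃                      
                        ┃                      
                        ┃                      
                        ┃                      
━━━━━━━━━━━━━━━━━━━━━━━━━━━━━┓                 
gCanvas                      ┃                 
─────────────────────────────┨                 
                             ┃                 
              +              ┃                 
       ~       ++            ┃                 
       ~         ++          ┃                 
      ~            +@        ┃                 
      ~            @ ++      ┃                 
━━━━━━━━━━━━━━━━━━━━━━━━━━━━━┛                 
                                               
                                               
                                               
                                               
                                               
                                               


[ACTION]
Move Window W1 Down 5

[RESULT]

────────────────────────┨                      
ext:                    ┃                      
▓                       ┃                      
▓                       ┃                      
                        ┃                      
                        ┃                      
                        ┃                      
core:                   ┃                      
                        ┃                      
━━━━━━━━━━━━━━━━━━━━━━━━┛                      
                                               
                                               
━━━━━━━━━━━━━━━━━━━━━━━━━━━━━┓                 
gCanvas                      ┃                 
─────────────────────────────┨                 
                             ┃                 
              +              ┃                 
       ~       ++            ┃                 
       ~         ++          ┃                 
      ~            +@        ┃                 
      ~            @ ++      ┃                 
━━━━━━━━━━━━━━━━━━━━━━━━━━━━━┛                 
                                               


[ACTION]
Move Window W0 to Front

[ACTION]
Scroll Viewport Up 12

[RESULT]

                                               
                                               
                                               
                                               
━━━━━━━━━━━━━━━━━━━━━━━━┓                      
                        ┃                      
────────────────────────┨                      
ext:                    ┃                      
▓                       ┃                      
▓                       ┃                      
                        ┃                      
                        ┃                      
                        ┃                      
core:                   ┃                      
                        ┃                      
━━━━━━━━━━━━━━━━━━━━━━━━┛                      
                                               
                                               
━━━━━━━━━━━━━━━━━━━━━━━━━━━━━┓                 
gCanvas                      ┃                 
─────────────────────────────┨                 
                             ┃                 
              +              ┃                 
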